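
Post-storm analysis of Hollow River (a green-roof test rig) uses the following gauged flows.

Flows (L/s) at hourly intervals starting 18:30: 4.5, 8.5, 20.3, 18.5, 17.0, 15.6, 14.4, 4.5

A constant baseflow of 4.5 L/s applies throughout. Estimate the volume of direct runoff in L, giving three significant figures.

V ≈ 2.42 × 10^5 L

Direct-runoff ordinates (Q − Q_b): 0.0, 4.0, 15.8, 14.0, 12.5, 11.1, 9.9, 0.0 L/s.
ΣQ_DR = 67.30 L/s.
With Δt = 1 h = 3600 s, V = ΣQ_DR · Δt = 67.30 × 3600 = 2.42 × 10^5 L.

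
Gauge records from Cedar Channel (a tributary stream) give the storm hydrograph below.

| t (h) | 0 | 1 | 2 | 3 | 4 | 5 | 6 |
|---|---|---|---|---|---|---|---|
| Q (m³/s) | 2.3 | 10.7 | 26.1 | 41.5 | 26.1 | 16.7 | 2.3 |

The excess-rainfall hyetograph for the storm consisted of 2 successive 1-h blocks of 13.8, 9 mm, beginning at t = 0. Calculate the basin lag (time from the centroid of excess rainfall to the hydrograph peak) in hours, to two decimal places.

t_L ≈ 2.11 h

Centroid of excess rainfall: t_c = Σ P_i·t̄_i / ΣP_i = 0.8947 h (block centres at 0.5, 1.5 h).
Hydrograph peak occurs at t = 3 h, so basin lag t_L = 3 − 0.8947 = 2.11 h.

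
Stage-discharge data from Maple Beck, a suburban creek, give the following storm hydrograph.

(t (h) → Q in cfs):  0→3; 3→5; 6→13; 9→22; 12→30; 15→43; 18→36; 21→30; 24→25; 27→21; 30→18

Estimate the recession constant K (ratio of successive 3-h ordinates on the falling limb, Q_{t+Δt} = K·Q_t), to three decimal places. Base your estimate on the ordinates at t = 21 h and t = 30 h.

K ≈ 0.843

Using the recession-limb readings at t = 21 h and t = 30 h: Q falls from 30 to 18 cfs over 3 intervals.
K = (Q₂/Q₁)^(1/3) = (18/30)^(1/3) = 0.843.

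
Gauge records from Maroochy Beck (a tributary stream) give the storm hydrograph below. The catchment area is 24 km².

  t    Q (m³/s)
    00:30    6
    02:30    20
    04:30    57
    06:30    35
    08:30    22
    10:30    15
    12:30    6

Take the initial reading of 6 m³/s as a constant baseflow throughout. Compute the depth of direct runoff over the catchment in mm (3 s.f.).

d ≈ 35.7 mm

Direct runoff: 0.0, 14.0, 51.0, 29.0, 16.0, 9.0, 0.0 m³/s; ΣQ_DR = 119.0 m³/s.
V = ΣQ_DR · Δt = 119.0 × 7200 s = 8.568 × 10^5 m³.
Over A = 24 km², depth = V / A = 35.7 mm.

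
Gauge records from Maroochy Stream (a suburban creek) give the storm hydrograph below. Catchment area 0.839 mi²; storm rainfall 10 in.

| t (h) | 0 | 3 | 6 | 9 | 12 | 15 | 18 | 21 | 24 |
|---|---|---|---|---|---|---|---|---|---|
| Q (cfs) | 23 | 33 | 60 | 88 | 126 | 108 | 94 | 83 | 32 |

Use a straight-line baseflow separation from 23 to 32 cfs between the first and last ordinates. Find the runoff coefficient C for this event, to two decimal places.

C ≈ 0.22

ΣQ_DR = 399.5 cfs; V = ΣQ_DR·Δt = 4.315 × 10^6 ft³.
Runoff depth d = V / A = 2.214 in.
C = d / P = 2.214 / 10 = 0.22.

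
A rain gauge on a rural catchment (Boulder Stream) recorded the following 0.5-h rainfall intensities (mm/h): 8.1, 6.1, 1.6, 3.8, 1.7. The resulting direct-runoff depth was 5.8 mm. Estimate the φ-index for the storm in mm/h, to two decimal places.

φ ≈ 2.13 mm/h

Only the 3 blocks with intensity above φ contribute runoff: 8.1, 6.1, 3.8 mm/h.
Σ(I−φ)·Δt = d  ⇒  (8.1+6.1+3.8 − 3φ)·0.5 = 5.8
φ = (18.00 − 5.8/0.5) / 3 = 2.13 mm/h.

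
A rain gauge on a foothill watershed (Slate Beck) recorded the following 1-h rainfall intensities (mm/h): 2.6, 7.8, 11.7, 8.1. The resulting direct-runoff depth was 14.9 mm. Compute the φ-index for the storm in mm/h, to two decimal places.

Only the 3 blocks with intensity above φ contribute runoff: 7.8, 11.7, 8.1 mm/h.
Σ(I−φ)·Δt = d  ⇒  (7.8+11.7+8.1 − 3φ)·1 = 14.9
φ = (27.60 − 14.9/1) / 3 = 4.23 mm/h.

φ ≈ 4.23 mm/h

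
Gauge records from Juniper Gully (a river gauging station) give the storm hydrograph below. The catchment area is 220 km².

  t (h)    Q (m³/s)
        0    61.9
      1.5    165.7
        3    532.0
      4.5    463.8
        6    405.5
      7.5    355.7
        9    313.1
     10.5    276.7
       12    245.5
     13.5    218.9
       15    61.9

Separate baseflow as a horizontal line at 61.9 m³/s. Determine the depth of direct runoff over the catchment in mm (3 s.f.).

Direct runoff: 0.0, 103.8, 470.1, 401.9, 343.6, 293.8, 251.2, 214.8, 183.6, 157.0, 0.0 m³/s; ΣQ_DR = 2420 m³/s.
V = ΣQ_DR · Δt = 2420 × 5400 s = 1.307 × 10^7 m³.
Over A = 220 km², depth = V / A = 59.4 mm.

d ≈ 59.4 mm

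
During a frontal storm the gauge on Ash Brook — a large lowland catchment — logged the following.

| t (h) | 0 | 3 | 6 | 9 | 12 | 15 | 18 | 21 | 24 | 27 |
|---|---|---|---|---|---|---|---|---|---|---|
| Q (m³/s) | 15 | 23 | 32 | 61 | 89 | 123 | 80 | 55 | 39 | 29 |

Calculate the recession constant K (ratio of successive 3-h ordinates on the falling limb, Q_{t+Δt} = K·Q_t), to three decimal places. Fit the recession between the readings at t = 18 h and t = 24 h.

K ≈ 0.698

Using the recession-limb readings at t = 18 h and t = 24 h: Q falls from 80 to 39 m³/s over 2 intervals.
K = (Q₂/Q₁)^(1/2) = (39/80)^(1/2) = 0.698.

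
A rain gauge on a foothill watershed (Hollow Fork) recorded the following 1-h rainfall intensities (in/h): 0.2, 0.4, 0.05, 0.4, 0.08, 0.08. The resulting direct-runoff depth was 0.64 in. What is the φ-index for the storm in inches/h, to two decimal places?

Only the 3 blocks with intensity above φ contribute runoff: 0.2, 0.4, 0.4 in/h.
Σ(I−φ)·Δt = d  ⇒  (0.2+0.4+0.4 − 3φ)·1 = 0.64
φ = (1.000 − 0.64/1) / 3 = 0.12 in/h.

φ ≈ 0.12 in/h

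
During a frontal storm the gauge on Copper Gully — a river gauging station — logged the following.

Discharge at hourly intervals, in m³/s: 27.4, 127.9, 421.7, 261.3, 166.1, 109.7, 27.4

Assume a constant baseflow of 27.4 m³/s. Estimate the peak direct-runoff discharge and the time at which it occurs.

Q_p = 394.3 m³/s at t = 2 h

Subtracting baseflow gives direct-runoff ordinates: 0.0, 100.5, 394.3, 233.9, 138.7, 82.3, 0.0 m³/s.
The maximum is 394.3 m³/s, occurring at the reading for t = 2 h.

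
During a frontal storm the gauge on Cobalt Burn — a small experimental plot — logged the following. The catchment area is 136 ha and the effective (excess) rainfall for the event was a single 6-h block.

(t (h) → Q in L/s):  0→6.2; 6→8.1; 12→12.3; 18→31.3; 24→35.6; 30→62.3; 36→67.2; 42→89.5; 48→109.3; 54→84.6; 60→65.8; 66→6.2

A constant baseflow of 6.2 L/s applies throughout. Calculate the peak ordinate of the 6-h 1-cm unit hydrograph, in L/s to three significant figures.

Direct runoff: 0.0, 1.9, 6.1, 25.1, 29.4, 56.1, 61.0, 83.3, 103.1, 78.4, 59.6, 0.0 L/s; ΣQ_DR = 504.0 L/s, peak = 103.1 L/s.
Runoff depth d = ΣQ_DR·Δt / A = 504.0 × 21600 / (136 ha) = 8.005 mm.
The 1-cm UH is the DRH scaled by (10 mm)/d, so U_p = 103.1 × 10/8.005 = 129 L/s.

U_p ≈ 129 L/s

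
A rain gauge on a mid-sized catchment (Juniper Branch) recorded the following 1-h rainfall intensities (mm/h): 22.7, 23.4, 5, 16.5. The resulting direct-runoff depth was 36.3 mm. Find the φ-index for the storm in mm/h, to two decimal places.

Only the 3 blocks with intensity above φ contribute runoff: 22.7, 23.4, 16.5 mm/h.
Σ(I−φ)·Δt = d  ⇒  (22.7+23.4+16.5 − 3φ)·1 = 36.3
φ = (62.60 − 36.3/1) / 3 = 8.77 mm/h.

φ ≈ 8.77 mm/h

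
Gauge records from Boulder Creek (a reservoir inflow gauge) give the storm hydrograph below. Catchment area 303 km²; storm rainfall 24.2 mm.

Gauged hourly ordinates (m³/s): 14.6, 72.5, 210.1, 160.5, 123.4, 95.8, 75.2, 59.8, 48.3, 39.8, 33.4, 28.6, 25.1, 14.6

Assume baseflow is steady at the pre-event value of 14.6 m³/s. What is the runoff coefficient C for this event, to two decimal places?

C ≈ 0.39

ΣQ_DR = 797.3 m³/s; V = ΣQ_DR·Δt = 2.870 × 10^6 m³.
Runoff depth d = V / A = 9.473 mm.
C = d / P = 9.473 / 24.2 = 0.39.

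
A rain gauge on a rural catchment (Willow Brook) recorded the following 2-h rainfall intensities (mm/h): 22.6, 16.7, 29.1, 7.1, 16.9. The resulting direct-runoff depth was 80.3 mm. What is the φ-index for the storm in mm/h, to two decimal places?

φ ≈ 11.29 mm/h

Only the 4 blocks with intensity above φ contribute runoff: 22.6, 16.7, 29.1, 16.9 mm/h.
Σ(I−φ)·Δt = d  ⇒  (22.6+16.7+29.1+16.9 − 4φ)·2 = 80.3
φ = (85.30 − 80.3/2) / 4 = 11.29 mm/h.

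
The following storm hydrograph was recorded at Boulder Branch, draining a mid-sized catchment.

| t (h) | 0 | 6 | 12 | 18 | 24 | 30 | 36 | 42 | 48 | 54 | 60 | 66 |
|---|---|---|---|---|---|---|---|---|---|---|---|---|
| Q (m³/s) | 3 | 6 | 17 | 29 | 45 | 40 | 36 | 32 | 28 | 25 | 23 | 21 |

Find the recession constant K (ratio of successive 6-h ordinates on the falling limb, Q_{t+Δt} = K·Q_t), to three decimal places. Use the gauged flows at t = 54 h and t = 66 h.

K ≈ 0.917

Using the recession-limb readings at t = 54 h and t = 66 h: Q falls from 25 to 21 m³/s over 2 intervals.
K = (Q₂/Q₁)^(1/2) = (21/25)^(1/2) = 0.917.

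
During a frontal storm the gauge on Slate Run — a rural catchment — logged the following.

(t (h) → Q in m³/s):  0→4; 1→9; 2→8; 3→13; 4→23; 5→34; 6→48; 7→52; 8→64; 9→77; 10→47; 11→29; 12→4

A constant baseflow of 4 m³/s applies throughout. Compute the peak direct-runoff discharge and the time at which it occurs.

Subtracting baseflow gives direct-runoff ordinates: 0.0, 5.0, 4.0, 9.0, 19.0, 30.0, 44.0, 48.0, 60.0, 73.0, 43.0, 25.0, 0.0 m³/s.
The maximum is 73.0 m³/s, occurring at the reading for t = 9 h.

Q_p = 73.0 m³/s at t = 9 h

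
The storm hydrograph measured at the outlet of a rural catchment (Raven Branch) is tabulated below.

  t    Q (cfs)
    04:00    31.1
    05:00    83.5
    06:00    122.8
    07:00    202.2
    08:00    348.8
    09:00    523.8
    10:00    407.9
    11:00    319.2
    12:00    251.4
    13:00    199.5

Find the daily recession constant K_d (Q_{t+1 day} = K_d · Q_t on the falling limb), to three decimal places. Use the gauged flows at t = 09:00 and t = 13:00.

K_d ≈ 0.003

Between t = 09:00 and t = 13:00 the flow falls from 523.8 to 199.5 cfs over 4×1 h = 4 h.
Per-interval ratio K = (199.5/523.8)^(1/4) = 0.7856; K_d = K^(24/1) = 0.003.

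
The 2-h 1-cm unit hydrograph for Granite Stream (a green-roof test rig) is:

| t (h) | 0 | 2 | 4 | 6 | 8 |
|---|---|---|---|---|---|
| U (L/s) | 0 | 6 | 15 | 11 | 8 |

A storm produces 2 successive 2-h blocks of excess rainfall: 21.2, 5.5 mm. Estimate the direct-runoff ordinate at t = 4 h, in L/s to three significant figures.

By discrete convolution, Q_j = Σ (P_i / 10 mm) · U_{j−i}.
At t = 4 h (j=2): Q = (21.2/10)·15 + (5.5/10)·6 = 35.1 L/s.

Q ≈ 35.1 L/s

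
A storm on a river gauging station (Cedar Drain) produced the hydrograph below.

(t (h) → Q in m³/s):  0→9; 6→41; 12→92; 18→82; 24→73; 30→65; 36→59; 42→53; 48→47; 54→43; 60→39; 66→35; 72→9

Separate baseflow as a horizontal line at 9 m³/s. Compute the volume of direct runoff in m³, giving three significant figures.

Direct-runoff ordinates (Q − Q_b): 0.0, 32.0, 83.0, 73.0, 64.0, 56.0, 50.0, 44.0, 38.0, 34.0, 30.0, 26.0, 0.0 m³/s.
ΣQ_DR = 530.0 m³/s.
With Δt = 6 h = 21600 s, V = ΣQ_DR · Δt = 530.0 × 21600 = 1.14 × 10^7 m³.

V ≈ 1.14 × 10^7 m³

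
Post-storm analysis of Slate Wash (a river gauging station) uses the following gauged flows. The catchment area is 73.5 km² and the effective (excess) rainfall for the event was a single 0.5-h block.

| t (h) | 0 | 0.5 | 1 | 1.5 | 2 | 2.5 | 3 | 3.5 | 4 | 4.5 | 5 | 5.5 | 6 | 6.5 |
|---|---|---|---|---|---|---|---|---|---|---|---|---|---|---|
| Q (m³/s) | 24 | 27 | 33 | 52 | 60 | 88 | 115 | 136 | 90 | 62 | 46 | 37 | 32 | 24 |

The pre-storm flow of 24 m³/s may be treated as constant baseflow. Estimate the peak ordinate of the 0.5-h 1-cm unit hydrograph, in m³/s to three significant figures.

U_p ≈ 93.3 m³/s

Direct runoff: 0.0, 3.0, 9.0, 28.0, 36.0, 64.0, 91.0, 112.0, 66.0, 38.0, 22.0, 13.0, 8.0, 0.0 m³/s; ΣQ_DR = 490.0 m³/s, peak = 112.0 m³/s.
Runoff depth d = ΣQ_DR·Δt / A = 490.0 × 1800 / (73.5 km²) = 12.00 mm.
The 1-cm UH is the DRH scaled by (10 mm)/d, so U_p = 112.0 × 10/12.00 = 93.3 m³/s.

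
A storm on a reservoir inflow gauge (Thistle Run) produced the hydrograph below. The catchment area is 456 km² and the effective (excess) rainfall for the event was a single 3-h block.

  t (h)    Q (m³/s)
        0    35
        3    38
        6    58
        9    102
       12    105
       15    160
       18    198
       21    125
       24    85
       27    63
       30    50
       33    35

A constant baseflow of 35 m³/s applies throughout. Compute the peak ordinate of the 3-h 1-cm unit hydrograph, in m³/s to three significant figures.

U_p ≈ 109 m³/s

Direct runoff: 0.0, 3.0, 23.0, 67.0, 70.0, 125.0, 163.0, 90.0, 50.0, 28.0, 15.0, 0.0 m³/s; ΣQ_DR = 634.0 m³/s, peak = 163.0 m³/s.
Runoff depth d = ΣQ_DR·Δt / A = 634.0 × 10800 / (456 km²) = 15.02 mm.
The 1-cm UH is the DRH scaled by (10 mm)/d, so U_p = 163.0 × 10/15.02 = 109 m³/s.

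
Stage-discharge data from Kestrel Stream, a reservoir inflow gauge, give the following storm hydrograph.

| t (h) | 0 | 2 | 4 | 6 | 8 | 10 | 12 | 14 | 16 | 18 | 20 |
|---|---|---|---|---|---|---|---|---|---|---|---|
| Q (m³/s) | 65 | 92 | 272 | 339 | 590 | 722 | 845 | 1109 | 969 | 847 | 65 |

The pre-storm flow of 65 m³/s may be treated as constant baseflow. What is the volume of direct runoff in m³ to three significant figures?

V ≈ 3.74 × 10^7 m³

Direct-runoff ordinates (Q − Q_b): 0.0, 27.0, 207.0, 274.0, 525.0, 657.0, 780.0, 1044.0, 904.0, 782.0, 0.0 m³/s.
ΣQ_DR = 5200 m³/s.
With Δt = 2 h = 7200 s, V = ΣQ_DR · Δt = 5200 × 7200 = 3.74 × 10^7 m³.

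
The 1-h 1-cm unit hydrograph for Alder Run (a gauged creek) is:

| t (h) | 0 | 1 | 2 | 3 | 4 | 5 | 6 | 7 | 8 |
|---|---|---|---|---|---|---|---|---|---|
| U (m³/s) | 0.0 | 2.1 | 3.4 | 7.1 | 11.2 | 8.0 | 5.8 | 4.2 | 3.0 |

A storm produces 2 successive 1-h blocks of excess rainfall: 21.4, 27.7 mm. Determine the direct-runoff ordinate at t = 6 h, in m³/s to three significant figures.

By discrete convolution, Q_j = Σ (P_i / 10 mm) · U_{j−i}.
At t = 6 h (j=6): Q = (21.4/10)·5.8 + (27.7/10)·8.0 = 34.6 m³/s.

Q ≈ 34.6 m³/s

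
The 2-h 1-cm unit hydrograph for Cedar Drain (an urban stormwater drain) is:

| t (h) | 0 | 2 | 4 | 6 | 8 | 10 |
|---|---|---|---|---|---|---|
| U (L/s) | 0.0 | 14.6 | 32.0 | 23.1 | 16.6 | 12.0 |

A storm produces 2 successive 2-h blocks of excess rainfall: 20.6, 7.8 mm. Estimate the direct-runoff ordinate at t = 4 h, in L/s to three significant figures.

Q ≈ 77.3 L/s

By discrete convolution, Q_j = Σ (P_i / 10 mm) · U_{j−i}.
At t = 4 h (j=2): Q = (20.6/10)·32.0 + (7.8/10)·14.6 = 77.3 L/s.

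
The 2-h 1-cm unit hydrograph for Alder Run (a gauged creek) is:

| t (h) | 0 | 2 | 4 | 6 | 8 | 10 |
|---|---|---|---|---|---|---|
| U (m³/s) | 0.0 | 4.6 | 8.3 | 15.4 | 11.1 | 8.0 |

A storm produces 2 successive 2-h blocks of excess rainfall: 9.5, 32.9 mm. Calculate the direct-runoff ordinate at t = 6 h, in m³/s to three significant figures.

Q ≈ 41.9 m³/s

By discrete convolution, Q_j = Σ (P_i / 10 mm) · U_{j−i}.
At t = 6 h (j=3): Q = (9.5/10)·15.4 + (32.9/10)·8.3 = 41.9 m³/s.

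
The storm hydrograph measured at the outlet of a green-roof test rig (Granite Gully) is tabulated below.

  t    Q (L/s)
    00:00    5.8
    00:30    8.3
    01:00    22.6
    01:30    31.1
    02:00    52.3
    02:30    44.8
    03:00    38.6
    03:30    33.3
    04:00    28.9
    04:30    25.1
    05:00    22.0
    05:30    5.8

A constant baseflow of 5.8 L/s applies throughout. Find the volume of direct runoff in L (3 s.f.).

Direct-runoff ordinates (Q − Q_b): 0.0, 2.5, 16.8, 25.3, 46.5, 39.0, 32.8, 27.5, 23.1, 19.3, 16.2, 0.0 L/s.
ΣQ_DR = 249.0 L/s.
With Δt = 0.5 h = 1800 s, V = ΣQ_DR · Δt = 249.0 × 1800 = 4.48 × 10^5 L.

V ≈ 4.48 × 10^5 L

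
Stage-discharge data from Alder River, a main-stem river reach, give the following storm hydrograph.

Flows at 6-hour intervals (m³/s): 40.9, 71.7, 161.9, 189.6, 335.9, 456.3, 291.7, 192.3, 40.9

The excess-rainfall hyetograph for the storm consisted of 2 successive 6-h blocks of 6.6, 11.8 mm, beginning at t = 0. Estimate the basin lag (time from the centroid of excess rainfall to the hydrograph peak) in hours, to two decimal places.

t_L ≈ 23.15 h

Centroid of excess rainfall: t_c = Σ P_i·t̄_i / ΣP_i = 6.8478 h (block centres at 3, 9 h).
Hydrograph peak occurs at t = 30 h, so basin lag t_L = 30 − 6.8478 = 23.15 h.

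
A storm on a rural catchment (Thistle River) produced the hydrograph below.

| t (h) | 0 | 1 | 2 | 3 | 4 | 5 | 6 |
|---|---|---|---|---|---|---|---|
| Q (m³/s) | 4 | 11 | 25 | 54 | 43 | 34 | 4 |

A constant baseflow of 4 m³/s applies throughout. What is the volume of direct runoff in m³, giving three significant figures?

Direct-runoff ordinates (Q − Q_b): 0.0, 7.0, 21.0, 50.0, 39.0, 30.0, 0.0 m³/s.
ΣQ_DR = 147.0 m³/s.
With Δt = 1 h = 3600 s, V = ΣQ_DR · Δt = 147.0 × 3600 = 5.29 × 10^5 m³.

V ≈ 5.29 × 10^5 m³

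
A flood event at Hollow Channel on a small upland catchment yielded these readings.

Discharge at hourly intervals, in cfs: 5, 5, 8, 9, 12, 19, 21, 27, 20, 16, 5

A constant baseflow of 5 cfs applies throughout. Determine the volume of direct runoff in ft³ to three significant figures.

V ≈ 3.31 × 10^5 ft³

Direct-runoff ordinates (Q − Q_b): 0.0, 0.0, 3.0, 4.0, 7.0, 14.0, 16.0, 22.0, 15.0, 11.0, 0.0 cfs.
ΣQ_DR = 92.00 cfs.
With Δt = 1 h = 3600 s, V = ΣQ_DR · Δt = 92.00 × 3600 = 3.31 × 10^5 ft³.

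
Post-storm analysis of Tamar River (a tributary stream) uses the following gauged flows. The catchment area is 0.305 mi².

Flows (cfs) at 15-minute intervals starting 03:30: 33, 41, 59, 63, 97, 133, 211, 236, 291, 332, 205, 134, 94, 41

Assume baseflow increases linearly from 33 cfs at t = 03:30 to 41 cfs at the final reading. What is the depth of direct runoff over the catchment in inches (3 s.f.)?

d ≈ 1.84 in

Direct runoff: 0.00, 7.38, 24.77, 28.15, 61.54, 96.92, 174.31, 198.69, 253.08, 293.46, 165.85, 94.23, 53.62, 0.00 cfs; ΣQ_DR = 1452 cfs.
V = ΣQ_DR · Δt = 1452 × 900 s = 1.307 × 10^6 ft³.
Over A = 0.305 mi², depth = V / A = 1.84 in.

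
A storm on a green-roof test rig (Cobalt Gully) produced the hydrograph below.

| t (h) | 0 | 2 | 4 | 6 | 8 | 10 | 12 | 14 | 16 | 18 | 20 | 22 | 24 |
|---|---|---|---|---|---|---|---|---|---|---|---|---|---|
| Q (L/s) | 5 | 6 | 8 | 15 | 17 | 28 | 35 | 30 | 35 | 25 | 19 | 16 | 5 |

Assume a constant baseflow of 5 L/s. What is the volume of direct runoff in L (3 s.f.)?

V ≈ 1.29 × 10^6 L

Direct-runoff ordinates (Q − Q_b): 0.0, 1.0, 3.0, 10.0, 12.0, 23.0, 30.0, 25.0, 30.0, 20.0, 14.0, 11.0, 0.0 L/s.
ΣQ_DR = 179.0 L/s.
With Δt = 2 h = 7200 s, V = ΣQ_DR · Δt = 179.0 × 7200 = 1.29 × 10^6 L.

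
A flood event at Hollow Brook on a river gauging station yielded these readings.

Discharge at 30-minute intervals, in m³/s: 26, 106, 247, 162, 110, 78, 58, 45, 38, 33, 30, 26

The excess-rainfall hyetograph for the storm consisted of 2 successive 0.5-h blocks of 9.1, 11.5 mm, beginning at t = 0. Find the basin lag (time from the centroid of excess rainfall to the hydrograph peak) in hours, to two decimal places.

t_L ≈ 0.47 h

Centroid of excess rainfall: t_c = Σ P_i·t̄_i / ΣP_i = 0.5291 h (block centres at 0.25, 0.75 h).
Hydrograph peak occurs at t = 1 h, so basin lag t_L = 1 − 0.5291 = 0.47 h.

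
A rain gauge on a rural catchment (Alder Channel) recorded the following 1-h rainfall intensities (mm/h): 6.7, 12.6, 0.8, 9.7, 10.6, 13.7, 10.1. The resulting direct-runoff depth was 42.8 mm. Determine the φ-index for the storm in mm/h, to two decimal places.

φ ≈ 3.43 mm/h

Only the 6 blocks with intensity above φ contribute runoff: 6.7, 12.6, 9.7, 10.6, 13.7, 10.1 mm/h.
Σ(I−φ)·Δt = d  ⇒  (6.7+12.6+9.7+10.6+13.7+10.1 − 6φ)·1 = 42.8
φ = (63.40 − 42.8/1) / 6 = 3.43 mm/h.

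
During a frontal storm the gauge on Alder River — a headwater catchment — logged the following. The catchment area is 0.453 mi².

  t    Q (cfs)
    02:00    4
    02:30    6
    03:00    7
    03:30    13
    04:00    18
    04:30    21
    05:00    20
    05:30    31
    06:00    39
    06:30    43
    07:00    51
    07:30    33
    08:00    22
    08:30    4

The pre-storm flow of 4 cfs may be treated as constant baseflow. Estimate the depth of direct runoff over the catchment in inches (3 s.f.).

d ≈ 0.438 in

Direct runoff: 0.0, 2.0, 3.0, 9.0, 14.0, 17.0, 16.0, 27.0, 35.0, 39.0, 47.0, 29.0, 18.0, 0.0 cfs; ΣQ_DR = 256.0 cfs.
V = ΣQ_DR · Δt = 256.0 × 1800 s = 4.608 × 10^5 ft³.
Over A = 0.453 mi², depth = V / A = 0.438 in.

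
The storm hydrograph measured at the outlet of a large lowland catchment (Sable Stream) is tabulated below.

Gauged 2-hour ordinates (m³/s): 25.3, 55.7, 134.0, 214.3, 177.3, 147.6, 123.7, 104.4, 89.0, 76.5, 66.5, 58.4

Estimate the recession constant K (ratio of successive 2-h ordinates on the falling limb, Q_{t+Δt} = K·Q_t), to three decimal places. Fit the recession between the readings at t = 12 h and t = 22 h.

Using the recession-limb readings at t = 12 h and t = 22 h: Q falls from 123.7 to 58.4 m³/s over 5 intervals.
K = (Q₂/Q₁)^(1/5) = (58.4/123.7)^(1/5) = 0.861.

K ≈ 0.861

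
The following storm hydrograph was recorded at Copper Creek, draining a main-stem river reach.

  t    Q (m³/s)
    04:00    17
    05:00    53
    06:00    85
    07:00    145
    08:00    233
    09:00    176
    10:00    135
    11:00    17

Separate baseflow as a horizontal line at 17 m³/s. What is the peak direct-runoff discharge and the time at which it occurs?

Subtracting baseflow gives direct-runoff ordinates: 0.0, 36.0, 68.0, 128.0, 216.0, 159.0, 118.0, 0.0 m³/s.
The maximum is 216.0 m³/s, occurring at the reading for t = 08:00.

Q_p = 216.0 m³/s at t = 08:00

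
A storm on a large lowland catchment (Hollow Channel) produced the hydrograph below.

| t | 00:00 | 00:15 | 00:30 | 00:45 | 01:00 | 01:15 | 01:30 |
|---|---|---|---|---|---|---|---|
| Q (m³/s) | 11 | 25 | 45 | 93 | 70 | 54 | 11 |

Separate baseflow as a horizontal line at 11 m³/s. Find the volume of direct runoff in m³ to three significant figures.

V ≈ 2.09 × 10^5 m³

Direct-runoff ordinates (Q − Q_b): 0.0, 14.0, 34.0, 82.0, 59.0, 43.0, 0.0 m³/s.
ΣQ_DR = 232.0 m³/s.
With Δt = 0.25 h = 900 s, V = ΣQ_DR · Δt = 232.0 × 900 = 2.09 × 10^5 m³.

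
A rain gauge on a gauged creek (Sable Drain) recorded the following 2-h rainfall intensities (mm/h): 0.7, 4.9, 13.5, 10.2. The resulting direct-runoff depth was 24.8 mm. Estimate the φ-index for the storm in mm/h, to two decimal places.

Only the 2 blocks with intensity above φ contribute runoff: 13.5, 10.2 mm/h.
Σ(I−φ)·Δt = d  ⇒  (13.5+10.2 − 2φ)·2 = 24.8
φ = (23.70 − 24.8/2) / 2 = 5.65 mm/h.

φ ≈ 5.65 mm/h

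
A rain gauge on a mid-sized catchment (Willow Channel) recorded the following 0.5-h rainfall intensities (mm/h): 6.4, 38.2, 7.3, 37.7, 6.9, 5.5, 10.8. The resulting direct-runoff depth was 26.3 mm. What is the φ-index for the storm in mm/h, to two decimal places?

Only the 2 blocks with intensity above φ contribute runoff: 38.2, 37.7 mm/h.
Σ(I−φ)·Δt = d  ⇒  (38.2+37.7 − 2φ)·0.5 = 26.3
φ = (75.90 − 26.3/0.5) / 2 = 11.65 mm/h.

φ ≈ 11.65 mm/h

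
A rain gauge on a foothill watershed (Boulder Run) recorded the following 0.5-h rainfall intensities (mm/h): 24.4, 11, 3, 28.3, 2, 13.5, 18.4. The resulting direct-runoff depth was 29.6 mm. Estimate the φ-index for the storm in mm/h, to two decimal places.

φ ≈ 7.28 mm/h

Only the 5 blocks with intensity above φ contribute runoff: 24.4, 11, 28.3, 13.5, 18.4 mm/h.
Σ(I−φ)·Δt = d  ⇒  (24.4+11+28.3+13.5+18.4 − 5φ)·0.5 = 29.6
φ = (95.60 − 29.6/0.5) / 5 = 7.28 mm/h.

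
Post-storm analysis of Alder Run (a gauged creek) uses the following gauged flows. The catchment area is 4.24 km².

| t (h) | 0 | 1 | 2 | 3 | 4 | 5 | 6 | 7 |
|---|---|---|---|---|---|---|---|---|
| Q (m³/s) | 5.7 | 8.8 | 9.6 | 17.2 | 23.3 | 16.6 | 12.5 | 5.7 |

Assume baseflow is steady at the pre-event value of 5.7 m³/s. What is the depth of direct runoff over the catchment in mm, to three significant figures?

d ≈ 45.7 mm

Direct runoff: 0.0, 3.1, 3.9, 11.5, 17.6, 10.9, 6.8, 0.0 m³/s; ΣQ_DR = 53.80 m³/s.
V = ΣQ_DR · Δt = 53.80 × 3600 s = 1.937 × 10^5 m³.
Over A = 4.24 km², depth = V / A = 45.7 mm.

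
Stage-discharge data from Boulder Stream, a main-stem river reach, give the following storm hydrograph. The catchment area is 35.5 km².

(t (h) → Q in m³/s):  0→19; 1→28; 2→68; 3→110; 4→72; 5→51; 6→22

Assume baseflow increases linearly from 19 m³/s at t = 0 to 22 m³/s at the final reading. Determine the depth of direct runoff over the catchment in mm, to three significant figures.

Direct runoff: 0.00, 8.50, 48.00, 89.50, 51.00, 29.50, 0.00 m³/s; ΣQ_DR = 226.5 m³/s.
V = ΣQ_DR · Δt = 226.5 × 3600 s = 8.154 × 10^5 m³.
Over A = 35.5 km², depth = V / A = 23.0 mm.

d ≈ 23.0 mm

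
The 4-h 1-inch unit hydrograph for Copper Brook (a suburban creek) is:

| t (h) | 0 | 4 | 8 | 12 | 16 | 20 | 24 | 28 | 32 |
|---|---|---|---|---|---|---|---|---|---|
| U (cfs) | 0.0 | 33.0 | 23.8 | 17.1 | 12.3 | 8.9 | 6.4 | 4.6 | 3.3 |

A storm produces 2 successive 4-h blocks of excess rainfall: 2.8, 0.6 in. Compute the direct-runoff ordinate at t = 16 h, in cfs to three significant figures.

Q ≈ 44.7 cfs

By discrete convolution, Q_j = Σ (P_i / 1 in) · U_{j−i}.
At t = 16 h (j=4): Q = (2.8/1)·12.3 + (0.6/1)·17.1 = 44.7 cfs.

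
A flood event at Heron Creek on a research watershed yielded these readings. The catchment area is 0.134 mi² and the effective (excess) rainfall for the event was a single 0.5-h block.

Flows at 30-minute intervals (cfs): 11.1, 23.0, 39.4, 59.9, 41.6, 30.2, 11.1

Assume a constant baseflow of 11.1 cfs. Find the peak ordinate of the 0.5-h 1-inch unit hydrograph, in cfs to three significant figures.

U_p ≈ 60.9 cfs

Direct runoff: 0.0, 11.9, 28.3, 48.8, 30.5, 19.1, 0.0 cfs; ΣQ_DR = 138.6 cfs, peak = 48.8 cfs.
Runoff depth d = ΣQ_DR·Δt / A = 138.6 × 1800 / (0.134 mi²) = 0.8014 in.
The 1-inch UH is the DRH scaled by (1 in)/d, so U_p = 48.8 × 1/0.8014 = 60.9 cfs.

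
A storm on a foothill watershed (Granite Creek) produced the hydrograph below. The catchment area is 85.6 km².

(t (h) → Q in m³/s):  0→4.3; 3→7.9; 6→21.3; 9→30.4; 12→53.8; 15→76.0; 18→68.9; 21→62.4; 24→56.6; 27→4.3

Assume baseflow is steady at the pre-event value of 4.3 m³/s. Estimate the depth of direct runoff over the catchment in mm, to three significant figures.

Direct runoff: 0.0, 3.6, 17.0, 26.1, 49.5, 71.7, 64.6, 58.1, 52.3, 0.0 m³/s; ΣQ_DR = 342.9 m³/s.
V = ΣQ_DR · Δt = 342.9 × 10800 s = 3.703 × 10^6 m³.
Over A = 85.6 km², depth = V / A = 43.3 mm.

d ≈ 43.3 mm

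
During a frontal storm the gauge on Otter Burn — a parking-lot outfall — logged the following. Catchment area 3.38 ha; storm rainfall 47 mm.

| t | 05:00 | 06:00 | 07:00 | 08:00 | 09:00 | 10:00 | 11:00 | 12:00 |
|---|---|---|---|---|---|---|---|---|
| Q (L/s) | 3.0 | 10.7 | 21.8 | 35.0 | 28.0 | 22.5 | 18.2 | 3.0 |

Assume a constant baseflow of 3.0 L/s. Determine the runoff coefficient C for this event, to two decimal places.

C ≈ 0.27

ΣQ_DR = 118.2 L/s; V = ΣQ_DR·Δt = 4.255 × 10^5 L.
Runoff depth d = V / A = 12.59 mm.
C = d / P = 12.59 / 47 = 0.27.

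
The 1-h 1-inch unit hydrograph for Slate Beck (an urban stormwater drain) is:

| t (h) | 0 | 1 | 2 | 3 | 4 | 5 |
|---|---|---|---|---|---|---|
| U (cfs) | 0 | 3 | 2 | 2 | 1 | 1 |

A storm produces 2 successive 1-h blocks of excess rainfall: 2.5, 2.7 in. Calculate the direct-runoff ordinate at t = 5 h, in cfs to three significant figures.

By discrete convolution, Q_j = Σ (P_i / 1 in) · U_{j−i}.
At t = 5 h (j=5): Q = (2.5/1)·1 + (2.7/1)·1 = 5.20 cfs.

Q ≈ 5.20 cfs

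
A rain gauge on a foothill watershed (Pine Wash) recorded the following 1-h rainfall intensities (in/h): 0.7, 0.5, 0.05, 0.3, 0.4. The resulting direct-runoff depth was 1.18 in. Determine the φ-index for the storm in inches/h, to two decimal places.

φ ≈ 0.18 in/h

Only the 4 blocks with intensity above φ contribute runoff: 0.7, 0.5, 0.3, 0.4 in/h.
Σ(I−φ)·Δt = d  ⇒  (0.7+0.5+0.3+0.4 − 4φ)·1 = 1.18
φ = (1.900 − 1.18/1) / 4 = 0.18 in/h.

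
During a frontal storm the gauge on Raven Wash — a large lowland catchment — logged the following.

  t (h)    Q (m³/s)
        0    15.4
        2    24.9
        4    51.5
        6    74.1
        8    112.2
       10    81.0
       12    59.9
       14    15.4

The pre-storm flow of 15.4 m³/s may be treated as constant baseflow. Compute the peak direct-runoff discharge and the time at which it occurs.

Subtracting baseflow gives direct-runoff ordinates: 0.0, 9.5, 36.1, 58.7, 96.8, 65.6, 44.5, 0.0 m³/s.
The maximum is 96.8 m³/s, occurring at the reading for t = 8 h.

Q_p = 96.8 m³/s at t = 8 h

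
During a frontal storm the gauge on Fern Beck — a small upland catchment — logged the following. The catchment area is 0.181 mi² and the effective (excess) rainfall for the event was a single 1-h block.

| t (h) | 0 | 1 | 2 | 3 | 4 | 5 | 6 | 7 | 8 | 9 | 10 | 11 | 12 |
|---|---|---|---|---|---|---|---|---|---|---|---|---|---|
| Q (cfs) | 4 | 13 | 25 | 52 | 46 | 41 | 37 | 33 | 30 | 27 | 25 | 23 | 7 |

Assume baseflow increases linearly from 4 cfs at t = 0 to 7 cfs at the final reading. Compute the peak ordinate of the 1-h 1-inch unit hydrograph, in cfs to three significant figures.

U_p ≈ 18.9 cfs

Direct runoff: 0.00, 8.75, 20.50, 47.25, 41.00, 35.75, 31.50, 27.25, 24.00, 20.75, 18.50, 16.25, 0.00 cfs; ΣQ_DR = 291.5 cfs, peak = 47.25 cfs.
Runoff depth d = ΣQ_DR·Δt / A = 291.5 × 3600 / (0.181 mi²) = 2.496 in.
The 1-inch UH is the DRH scaled by (1 in)/d, so U_p = 47.25 × 1/2.496 = 18.9 cfs.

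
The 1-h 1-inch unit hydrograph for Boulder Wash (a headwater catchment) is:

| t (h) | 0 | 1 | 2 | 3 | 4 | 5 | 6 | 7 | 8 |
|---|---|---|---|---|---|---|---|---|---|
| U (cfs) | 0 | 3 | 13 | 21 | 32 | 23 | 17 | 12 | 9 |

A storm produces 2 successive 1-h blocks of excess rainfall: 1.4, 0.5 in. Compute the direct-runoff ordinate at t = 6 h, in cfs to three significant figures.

By discrete convolution, Q_j = Σ (P_i / 1 in) · U_{j−i}.
At t = 6 h (j=6): Q = (1.4/1)·17 + (0.5/1)·23 = 35.3 cfs.

Q ≈ 35.3 cfs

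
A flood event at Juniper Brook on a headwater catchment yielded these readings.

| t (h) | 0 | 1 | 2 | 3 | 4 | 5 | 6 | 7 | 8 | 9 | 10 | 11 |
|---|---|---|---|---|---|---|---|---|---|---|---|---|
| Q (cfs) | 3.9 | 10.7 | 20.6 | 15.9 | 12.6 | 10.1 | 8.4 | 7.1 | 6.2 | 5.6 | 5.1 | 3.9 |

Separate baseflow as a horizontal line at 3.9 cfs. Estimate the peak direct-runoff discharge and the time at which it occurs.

Subtracting baseflow gives direct-runoff ordinates: 0.0, 6.8, 16.7, 12.0, 8.7, 6.2, 4.5, 3.2, 2.3, 1.7, 1.2, 0.0 cfs.
The maximum is 16.7 cfs, occurring at the reading for t = 2 h.

Q_p = 16.7 cfs at t = 2 h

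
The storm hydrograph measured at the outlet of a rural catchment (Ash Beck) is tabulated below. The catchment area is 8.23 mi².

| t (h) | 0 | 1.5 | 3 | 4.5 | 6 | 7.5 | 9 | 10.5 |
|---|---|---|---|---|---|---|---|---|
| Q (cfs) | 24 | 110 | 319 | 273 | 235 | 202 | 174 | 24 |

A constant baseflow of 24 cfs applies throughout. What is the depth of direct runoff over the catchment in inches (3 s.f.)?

d ≈ 0.330 in

Direct runoff: 0.0, 86.0, 295.0, 249.0, 211.0, 178.0, 150.0, 0.0 cfs; ΣQ_DR = 1169 cfs.
V = ΣQ_DR · Δt = 1169 × 5400 s = 6.313 × 10^6 ft³.
Over A = 8.23 mi², depth = V / A = 0.330 in.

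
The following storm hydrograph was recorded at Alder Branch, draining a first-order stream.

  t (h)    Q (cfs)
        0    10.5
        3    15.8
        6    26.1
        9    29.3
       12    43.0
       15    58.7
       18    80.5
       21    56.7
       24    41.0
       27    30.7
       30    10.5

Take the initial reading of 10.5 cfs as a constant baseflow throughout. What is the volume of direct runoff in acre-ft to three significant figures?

V ≈ 71.2 acre-ft

Direct-runoff ordinates (Q − Q_b): 0.0, 5.3, 15.6, 18.8, 32.5, 48.2, 70.0, 46.2, 30.5, 20.2, 0.0 cfs.
ΣQ_DR = 287.3 cfs.
With Δt = 3 h = 10800 s, V = ΣQ_DR · Δt = 287.3 × 10800 = 3.10 × 10^6 ft³ = 71.2 acre-ft.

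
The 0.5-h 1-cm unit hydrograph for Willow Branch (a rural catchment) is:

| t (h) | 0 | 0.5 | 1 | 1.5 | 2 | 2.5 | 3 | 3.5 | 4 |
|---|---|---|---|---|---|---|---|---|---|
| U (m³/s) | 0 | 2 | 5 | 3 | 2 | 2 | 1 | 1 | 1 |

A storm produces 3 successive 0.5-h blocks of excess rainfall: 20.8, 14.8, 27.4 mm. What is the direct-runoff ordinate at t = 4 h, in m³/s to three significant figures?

By discrete convolution, Q_j = Σ (P_i / 10 mm) · U_{j−i}.
At t = 4 h (j=8): Q = (20.8/10)·1 + (14.8/10)·1 + (27.4/10)·1 = 6.30 m³/s.

Q ≈ 6.30 m³/s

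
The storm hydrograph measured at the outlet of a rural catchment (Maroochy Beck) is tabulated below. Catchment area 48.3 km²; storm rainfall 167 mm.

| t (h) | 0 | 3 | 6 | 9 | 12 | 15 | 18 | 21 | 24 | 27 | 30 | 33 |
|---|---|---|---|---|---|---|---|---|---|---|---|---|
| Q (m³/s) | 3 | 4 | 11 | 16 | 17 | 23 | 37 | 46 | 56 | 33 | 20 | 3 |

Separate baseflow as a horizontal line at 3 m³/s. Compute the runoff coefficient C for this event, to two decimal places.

ΣQ_DR = 233.0 m³/s; V = ΣQ_DR·Δt = 2.516 × 10^6 m³.
Runoff depth d = V / A = 52.10 mm.
C = d / P = 52.10 / 167 = 0.31.

C ≈ 0.31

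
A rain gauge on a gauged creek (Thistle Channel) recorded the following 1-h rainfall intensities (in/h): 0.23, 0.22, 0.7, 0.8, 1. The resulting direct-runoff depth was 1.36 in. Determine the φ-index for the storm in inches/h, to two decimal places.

φ ≈ 0.38 in/h

Only the 3 blocks with intensity above φ contribute runoff: 0.7, 0.8, 1 in/h.
Σ(I−φ)·Δt = d  ⇒  (0.7+0.8+1 − 3φ)·1 = 1.36
φ = (2.500 − 1.36/1) / 3 = 0.38 in/h.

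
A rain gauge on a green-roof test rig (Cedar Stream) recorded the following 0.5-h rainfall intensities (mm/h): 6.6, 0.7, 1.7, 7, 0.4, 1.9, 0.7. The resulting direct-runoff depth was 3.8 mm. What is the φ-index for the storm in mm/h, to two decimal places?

Only the 2 blocks with intensity above φ contribute runoff: 6.6, 7 mm/h.
Σ(I−φ)·Δt = d  ⇒  (6.6+7 − 2φ)·0.5 = 3.8
φ = (13.60 − 3.8/0.5) / 2 = 3.00 mm/h.

φ ≈ 3.00 mm/h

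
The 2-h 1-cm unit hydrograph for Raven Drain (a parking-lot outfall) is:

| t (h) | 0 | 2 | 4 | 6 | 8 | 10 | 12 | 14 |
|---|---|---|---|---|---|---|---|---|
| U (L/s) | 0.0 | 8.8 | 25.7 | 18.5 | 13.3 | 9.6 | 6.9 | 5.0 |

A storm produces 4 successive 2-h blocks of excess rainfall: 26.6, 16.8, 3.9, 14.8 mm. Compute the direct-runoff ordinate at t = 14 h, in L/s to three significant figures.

By discrete convolution, Q_j = Σ (P_i / 10 mm) · U_{j−i}.
At t = 14 h (j=7): Q = (26.6/10)·5.0 + (16.8/10)·6.9 + (3.9/10)·9.6 + (14.8/10)·13.3 = 48.3 L/s.

Q ≈ 48.3 L/s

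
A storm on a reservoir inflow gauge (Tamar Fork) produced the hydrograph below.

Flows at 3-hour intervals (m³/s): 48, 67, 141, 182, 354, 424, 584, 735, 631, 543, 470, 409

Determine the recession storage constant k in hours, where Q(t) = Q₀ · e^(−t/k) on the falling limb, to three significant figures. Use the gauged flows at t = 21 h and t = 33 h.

k ≈ 20.5 h

On the falling limb, Q drops from 735 to 409 m³/s between t = 21 h and t = 33 h (Δt = 12 h).
k = −Δt / ln(Q₂/Q₁) = −12 / ln(409/735) = 20.5 h.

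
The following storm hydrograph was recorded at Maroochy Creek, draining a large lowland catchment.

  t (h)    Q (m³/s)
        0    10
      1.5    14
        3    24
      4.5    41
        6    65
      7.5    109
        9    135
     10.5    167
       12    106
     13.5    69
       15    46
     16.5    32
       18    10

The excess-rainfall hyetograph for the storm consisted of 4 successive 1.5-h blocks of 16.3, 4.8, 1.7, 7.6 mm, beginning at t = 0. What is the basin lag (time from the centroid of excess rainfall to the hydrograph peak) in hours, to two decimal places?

Centroid of excess rainfall: t_c = Σ P_i·t̄_i / ΣP_i = 2.2796 h (block centres at 0.75, 2.25, 3.75, 5.25 h).
Hydrograph peak occurs at t = 10.5 h, so basin lag t_L = 10.5 − 2.2796 = 8.22 h.

t_L ≈ 8.22 h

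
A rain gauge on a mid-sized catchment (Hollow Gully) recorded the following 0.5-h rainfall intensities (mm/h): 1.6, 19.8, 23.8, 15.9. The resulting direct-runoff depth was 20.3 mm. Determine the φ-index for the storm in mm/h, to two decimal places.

φ ≈ 6.30 mm/h

Only the 3 blocks with intensity above φ contribute runoff: 19.8, 23.8, 15.9 mm/h.
Σ(I−φ)·Δt = d  ⇒  (19.8+23.8+15.9 − 3φ)·0.5 = 20.3
φ = (59.50 − 20.3/0.5) / 3 = 6.30 mm/h.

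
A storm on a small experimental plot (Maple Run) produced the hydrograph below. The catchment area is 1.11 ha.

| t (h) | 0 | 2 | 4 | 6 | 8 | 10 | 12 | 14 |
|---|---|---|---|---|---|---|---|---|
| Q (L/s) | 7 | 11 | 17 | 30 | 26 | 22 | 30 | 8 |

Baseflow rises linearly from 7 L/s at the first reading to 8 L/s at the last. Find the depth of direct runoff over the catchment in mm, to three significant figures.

d ≈ 59.0 mm

Direct runoff: 0.00, 3.86, 9.71, 22.57, 18.43, 14.29, 22.14, 0.00 L/s; ΣQ_DR = 91.00 L/s.
V = ΣQ_DR · Δt = 91.00 × 7200 s = 6.552 × 10^5 L.
Over A = 1.11 ha, depth = V / A = 59.0 mm.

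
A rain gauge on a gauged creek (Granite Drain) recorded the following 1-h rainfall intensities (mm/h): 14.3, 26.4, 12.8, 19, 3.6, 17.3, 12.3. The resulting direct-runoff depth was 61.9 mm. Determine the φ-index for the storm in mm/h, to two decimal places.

Only the 6 blocks with intensity above φ contribute runoff: 14.3, 26.4, 12.8, 19, 17.3, 12.3 mm/h.
Σ(I−φ)·Δt = d  ⇒  (14.3+26.4+12.8+19+17.3+12.3 − 6φ)·1 = 61.9
φ = (102.1 − 61.9/1) / 6 = 6.70 mm/h.

φ ≈ 6.70 mm/h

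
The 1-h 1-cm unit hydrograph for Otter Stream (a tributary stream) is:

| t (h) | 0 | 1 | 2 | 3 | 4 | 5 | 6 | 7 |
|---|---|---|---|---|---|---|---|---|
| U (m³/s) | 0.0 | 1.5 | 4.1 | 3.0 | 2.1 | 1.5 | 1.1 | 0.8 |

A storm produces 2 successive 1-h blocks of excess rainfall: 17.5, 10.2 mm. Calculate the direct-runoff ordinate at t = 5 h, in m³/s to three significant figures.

By discrete convolution, Q_j = Σ (P_i / 10 mm) · U_{j−i}.
At t = 5 h (j=5): Q = (17.5/10)·1.5 + (10.2/10)·2.1 = 4.77 m³/s.

Q ≈ 4.77 m³/s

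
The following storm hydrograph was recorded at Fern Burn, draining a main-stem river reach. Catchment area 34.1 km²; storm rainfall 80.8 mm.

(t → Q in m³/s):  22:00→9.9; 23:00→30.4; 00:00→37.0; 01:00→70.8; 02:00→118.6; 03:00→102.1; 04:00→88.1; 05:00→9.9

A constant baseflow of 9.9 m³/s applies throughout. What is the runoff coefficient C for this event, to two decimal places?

C ≈ 0.51

ΣQ_DR = 387.6 m³/s; V = ΣQ_DR·Δt = 1.395 × 10^6 m³.
Runoff depth d = V / A = 40.92 mm.
C = d / P = 40.92 / 80.8 = 0.51.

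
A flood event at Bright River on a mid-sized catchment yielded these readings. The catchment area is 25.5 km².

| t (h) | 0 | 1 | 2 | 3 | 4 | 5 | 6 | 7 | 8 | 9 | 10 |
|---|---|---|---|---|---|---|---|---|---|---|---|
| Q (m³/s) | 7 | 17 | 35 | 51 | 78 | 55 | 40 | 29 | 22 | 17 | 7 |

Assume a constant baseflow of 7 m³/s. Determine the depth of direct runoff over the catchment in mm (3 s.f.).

d ≈ 39.7 mm

Direct runoff: 0.0, 10.0, 28.0, 44.0, 71.0, 48.0, 33.0, 22.0, 15.0, 10.0, 0.0 m³/s; ΣQ_DR = 281.0 m³/s.
V = ΣQ_DR · Δt = 281.0 × 3600 s = 1.012 × 10^6 m³.
Over A = 25.5 km², depth = V / A = 39.7 mm.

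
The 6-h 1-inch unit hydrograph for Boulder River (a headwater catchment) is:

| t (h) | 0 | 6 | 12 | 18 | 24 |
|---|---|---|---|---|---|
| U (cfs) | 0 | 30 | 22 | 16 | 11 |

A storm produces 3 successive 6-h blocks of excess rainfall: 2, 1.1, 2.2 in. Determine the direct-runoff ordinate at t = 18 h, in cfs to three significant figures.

By discrete convolution, Q_j = Σ (P_i / 1 in) · U_{j−i}.
At t = 18 h (j=3): Q = (2/1)·16 + (1.1/1)·22 + (2.2/1)·30 = 122 cfs.

Q ≈ 122 cfs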